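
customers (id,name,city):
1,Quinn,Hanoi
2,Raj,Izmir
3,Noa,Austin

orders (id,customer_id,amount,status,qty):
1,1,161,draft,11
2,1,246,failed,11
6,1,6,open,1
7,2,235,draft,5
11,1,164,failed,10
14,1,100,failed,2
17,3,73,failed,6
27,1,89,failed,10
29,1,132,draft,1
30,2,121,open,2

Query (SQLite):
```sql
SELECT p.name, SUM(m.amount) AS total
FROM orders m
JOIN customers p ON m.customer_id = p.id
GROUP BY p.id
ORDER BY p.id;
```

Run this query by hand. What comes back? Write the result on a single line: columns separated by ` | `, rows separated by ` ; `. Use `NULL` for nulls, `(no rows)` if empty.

Join each orders row to its customers via customer_id.
Group joined rows by customers.id; compute SUM(m.amount) per group.
  1: ids {1, 2, 6, 11, 14, 27, 29} → SUM(m.amount)=898
  2: ids {7, 30} → SUM(m.amount)=356
  3: ids {17} → SUM(m.amount)=73

Quinn | 898 ; Raj | 356 ; Noa | 73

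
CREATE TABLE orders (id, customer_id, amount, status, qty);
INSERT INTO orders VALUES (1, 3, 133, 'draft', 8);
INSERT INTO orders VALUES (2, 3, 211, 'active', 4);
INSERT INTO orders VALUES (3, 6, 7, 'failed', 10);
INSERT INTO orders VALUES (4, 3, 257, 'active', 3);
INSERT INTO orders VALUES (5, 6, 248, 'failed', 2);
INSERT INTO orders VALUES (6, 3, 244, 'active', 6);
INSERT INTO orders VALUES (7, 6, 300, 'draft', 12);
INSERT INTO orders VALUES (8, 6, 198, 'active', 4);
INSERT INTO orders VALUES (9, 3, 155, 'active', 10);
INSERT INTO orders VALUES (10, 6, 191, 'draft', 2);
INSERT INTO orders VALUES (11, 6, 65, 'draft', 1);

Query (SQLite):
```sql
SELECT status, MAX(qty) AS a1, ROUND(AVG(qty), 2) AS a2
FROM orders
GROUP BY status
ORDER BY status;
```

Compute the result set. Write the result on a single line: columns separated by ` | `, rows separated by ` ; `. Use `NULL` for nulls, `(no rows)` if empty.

Group orders by status.
Per group compute: MAX(qty), ROUND(AVG(qty), 2).
  active: ids {2, 4, 6, 8, 9} → MAX(qty)=10, ROUND(AVG(qty), 2)=5.4
  draft: ids {1, 7, 10, 11} → MAX(qty)=12, ROUND(AVG(qty), 2)=5.75
  failed: ids {3, 5} → MAX(qty)=10, ROUND(AVG(qty), 2)=6

active | 10 | 5.4 ; draft | 12 | 5.75 ; failed | 10 | 6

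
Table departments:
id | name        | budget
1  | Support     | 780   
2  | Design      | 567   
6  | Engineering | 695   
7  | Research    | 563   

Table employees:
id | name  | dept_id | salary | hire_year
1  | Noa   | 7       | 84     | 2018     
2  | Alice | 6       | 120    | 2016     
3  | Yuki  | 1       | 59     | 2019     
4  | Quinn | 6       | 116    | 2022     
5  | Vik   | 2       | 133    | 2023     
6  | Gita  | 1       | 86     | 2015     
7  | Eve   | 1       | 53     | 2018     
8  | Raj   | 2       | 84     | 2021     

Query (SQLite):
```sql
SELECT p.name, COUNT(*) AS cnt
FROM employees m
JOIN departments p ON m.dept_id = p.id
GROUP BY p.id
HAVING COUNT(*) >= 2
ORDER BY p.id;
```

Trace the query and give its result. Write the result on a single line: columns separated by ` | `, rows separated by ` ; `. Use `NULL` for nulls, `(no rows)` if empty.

Join each employees row to its departments via dept_id.
Group joined rows by departments.id; compute COUNT(*) per group.
HAVING: keep groups with count ≥ 2.
  1: ids {3, 6, 7} → COUNT(*)=3
  2: ids {5, 8} → COUNT(*)=2
  6: ids {2, 4} → COUNT(*)=2
  7: ids {1} → COUNT(*)=1

Support | 3 ; Design | 2 ; Engineering | 2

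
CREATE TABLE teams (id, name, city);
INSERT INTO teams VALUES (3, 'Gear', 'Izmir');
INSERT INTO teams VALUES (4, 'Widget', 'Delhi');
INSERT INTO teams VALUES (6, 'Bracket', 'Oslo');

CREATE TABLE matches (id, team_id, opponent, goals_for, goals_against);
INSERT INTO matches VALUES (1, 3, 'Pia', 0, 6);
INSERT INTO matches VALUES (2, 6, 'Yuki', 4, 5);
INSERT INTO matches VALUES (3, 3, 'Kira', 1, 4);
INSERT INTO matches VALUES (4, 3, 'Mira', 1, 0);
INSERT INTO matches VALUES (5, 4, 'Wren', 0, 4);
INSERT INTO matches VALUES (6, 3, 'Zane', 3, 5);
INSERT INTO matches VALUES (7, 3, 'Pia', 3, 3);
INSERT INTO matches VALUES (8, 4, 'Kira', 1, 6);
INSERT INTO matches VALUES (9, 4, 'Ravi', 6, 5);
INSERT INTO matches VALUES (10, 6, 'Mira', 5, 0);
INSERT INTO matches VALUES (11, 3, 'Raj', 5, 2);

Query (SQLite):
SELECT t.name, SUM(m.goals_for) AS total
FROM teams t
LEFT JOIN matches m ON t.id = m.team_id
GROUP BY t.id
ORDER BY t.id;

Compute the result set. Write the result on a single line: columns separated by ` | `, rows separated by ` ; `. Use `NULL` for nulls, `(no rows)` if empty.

LEFT JOIN keeps every teams row; unmatched ones get NULL for matches columns.
Group by teams.id and compute SUM(m.goals_for). SUM over an all-NULL group is NULL.
  3: ids {1, 3, 4, 6, 7, 11} → SUM(m.goals_for)=13
  4: ids {5, 8, 9} → SUM(m.goals_for)=7
  6: ids {2, 10} → SUM(m.goals_for)=9

Gear | 13 ; Widget | 7 ; Bracket | 9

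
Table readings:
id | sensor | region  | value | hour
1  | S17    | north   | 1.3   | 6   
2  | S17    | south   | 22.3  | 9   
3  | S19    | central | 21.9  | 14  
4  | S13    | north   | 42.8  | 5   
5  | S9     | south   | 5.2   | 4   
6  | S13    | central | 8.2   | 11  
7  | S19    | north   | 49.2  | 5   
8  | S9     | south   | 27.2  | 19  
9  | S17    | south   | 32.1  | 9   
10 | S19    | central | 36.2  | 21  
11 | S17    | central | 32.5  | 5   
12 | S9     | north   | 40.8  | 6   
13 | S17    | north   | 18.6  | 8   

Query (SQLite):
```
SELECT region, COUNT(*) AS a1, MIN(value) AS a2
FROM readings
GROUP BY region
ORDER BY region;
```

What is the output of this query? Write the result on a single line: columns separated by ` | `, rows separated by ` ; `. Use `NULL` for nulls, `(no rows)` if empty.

Group readings by region.
Per group compute: COUNT(*), MIN(value).
  central: ids {3, 6, 10, 11} → COUNT(*)=4, MIN(value)=8.2
  north: ids {1, 4, 7, 12, 13} → COUNT(*)=5, MIN(value)=1.3
  south: ids {2, 5, 8, 9} → COUNT(*)=4, MIN(value)=5.2

central | 4 | 8.2 ; north | 5 | 1.3 ; south | 4 | 5.2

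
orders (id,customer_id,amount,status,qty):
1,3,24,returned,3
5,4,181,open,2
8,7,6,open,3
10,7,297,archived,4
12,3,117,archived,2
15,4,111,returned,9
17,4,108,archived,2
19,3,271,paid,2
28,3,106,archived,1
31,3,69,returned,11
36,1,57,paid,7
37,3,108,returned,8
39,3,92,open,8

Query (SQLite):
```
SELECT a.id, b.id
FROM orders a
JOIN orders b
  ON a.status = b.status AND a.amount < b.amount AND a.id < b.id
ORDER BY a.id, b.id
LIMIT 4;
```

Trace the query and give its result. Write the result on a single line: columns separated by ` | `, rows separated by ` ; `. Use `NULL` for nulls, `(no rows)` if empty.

Pairs (a,b) with same status, a.amount < b.amount, a.id < b.id.
status groups: archived:{10,12,17,28} open:{5,8,39} paid:{19,36} returned:{1,15,31,37}
Ordered by (a.id, b.id); first 4.

1 | 15 ; 1 | 31 ; 1 | 37 ; 8 | 39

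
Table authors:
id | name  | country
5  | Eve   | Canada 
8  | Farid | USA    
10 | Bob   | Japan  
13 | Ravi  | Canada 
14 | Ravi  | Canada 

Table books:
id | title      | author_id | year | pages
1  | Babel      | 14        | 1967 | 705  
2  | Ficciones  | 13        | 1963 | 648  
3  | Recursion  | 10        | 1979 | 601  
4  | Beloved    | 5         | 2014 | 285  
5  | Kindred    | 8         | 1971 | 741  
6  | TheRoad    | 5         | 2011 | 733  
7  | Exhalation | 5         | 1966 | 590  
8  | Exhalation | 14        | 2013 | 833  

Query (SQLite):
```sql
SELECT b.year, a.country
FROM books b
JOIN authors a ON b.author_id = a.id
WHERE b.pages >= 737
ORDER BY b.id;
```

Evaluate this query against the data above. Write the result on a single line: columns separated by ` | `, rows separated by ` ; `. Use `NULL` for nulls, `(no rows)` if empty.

Each books row matches the authors row where author_id = authors.id.
Then keep rows with b.pages >= 737.

1971 | USA ; 2013 | Canada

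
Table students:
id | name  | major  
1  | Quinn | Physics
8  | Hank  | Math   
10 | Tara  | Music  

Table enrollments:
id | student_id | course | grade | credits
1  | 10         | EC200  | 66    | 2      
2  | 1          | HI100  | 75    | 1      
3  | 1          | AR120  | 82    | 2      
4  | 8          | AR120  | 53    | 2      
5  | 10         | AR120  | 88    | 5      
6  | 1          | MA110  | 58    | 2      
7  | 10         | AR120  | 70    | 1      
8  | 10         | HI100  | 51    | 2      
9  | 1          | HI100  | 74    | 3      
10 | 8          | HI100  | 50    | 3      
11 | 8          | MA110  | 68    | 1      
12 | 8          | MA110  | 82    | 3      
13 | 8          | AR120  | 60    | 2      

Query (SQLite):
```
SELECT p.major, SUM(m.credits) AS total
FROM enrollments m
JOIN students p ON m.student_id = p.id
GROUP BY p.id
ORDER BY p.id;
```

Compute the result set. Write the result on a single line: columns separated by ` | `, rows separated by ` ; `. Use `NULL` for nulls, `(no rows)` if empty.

Physics | 8 ; Math | 11 ; Music | 10

Join each enrollments row to its students via student_id.
Group joined rows by students.id; compute SUM(m.credits) per group.
  1: ids {2, 3, 6, 9} → SUM(m.credits)=8
  8: ids {4, 10, 11, 12, 13} → SUM(m.credits)=11
  10: ids {1, 5, 7, 8} → SUM(m.credits)=10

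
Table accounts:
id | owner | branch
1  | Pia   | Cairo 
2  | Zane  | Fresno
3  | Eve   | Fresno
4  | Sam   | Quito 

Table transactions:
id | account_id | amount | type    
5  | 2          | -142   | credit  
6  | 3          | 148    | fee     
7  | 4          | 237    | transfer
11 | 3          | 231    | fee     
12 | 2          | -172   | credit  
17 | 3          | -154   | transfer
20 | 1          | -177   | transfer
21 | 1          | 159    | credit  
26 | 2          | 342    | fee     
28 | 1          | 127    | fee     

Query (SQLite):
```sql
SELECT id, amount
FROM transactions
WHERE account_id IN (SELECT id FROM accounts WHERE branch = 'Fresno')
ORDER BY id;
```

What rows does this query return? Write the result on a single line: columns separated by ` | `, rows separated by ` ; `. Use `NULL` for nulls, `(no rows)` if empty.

Inner query: accounts.id where branch = 'Fresno'.
Outer: keep transactions rows whose account_id is in that set.
Inner query → {2, 3}

5 | -142 ; 6 | 148 ; 11 | 231 ; 12 | -172 ; 17 | -154 ; 26 | 342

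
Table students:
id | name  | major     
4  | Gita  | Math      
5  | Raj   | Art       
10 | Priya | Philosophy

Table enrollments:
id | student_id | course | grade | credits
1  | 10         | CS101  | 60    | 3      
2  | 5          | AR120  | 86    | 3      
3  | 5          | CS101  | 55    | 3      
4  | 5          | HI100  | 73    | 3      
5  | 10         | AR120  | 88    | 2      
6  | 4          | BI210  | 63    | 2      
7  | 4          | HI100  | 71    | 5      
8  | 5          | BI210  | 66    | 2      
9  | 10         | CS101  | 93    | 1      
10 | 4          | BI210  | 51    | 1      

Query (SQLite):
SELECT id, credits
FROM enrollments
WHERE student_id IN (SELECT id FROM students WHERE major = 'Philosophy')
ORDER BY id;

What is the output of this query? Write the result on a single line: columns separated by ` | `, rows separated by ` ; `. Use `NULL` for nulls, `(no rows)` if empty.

1 | 3 ; 5 | 2 ; 9 | 1

Inner query: students.id where major = 'Philosophy'.
Outer: keep enrollments rows whose student_id is in that set.
Inner query → {10}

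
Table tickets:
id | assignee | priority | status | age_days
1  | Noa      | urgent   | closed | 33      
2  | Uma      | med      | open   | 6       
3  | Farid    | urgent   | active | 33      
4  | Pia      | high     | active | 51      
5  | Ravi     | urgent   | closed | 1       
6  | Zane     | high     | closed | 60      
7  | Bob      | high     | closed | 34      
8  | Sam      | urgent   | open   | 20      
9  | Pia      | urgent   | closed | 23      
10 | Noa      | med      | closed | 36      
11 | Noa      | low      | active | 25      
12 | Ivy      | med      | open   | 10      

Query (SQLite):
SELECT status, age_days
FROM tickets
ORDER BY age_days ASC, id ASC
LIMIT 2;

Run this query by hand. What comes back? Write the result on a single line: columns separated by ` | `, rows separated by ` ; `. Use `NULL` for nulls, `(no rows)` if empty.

Sort by age_days asc, tiebreak id asc: (1, id=5), (6, id=2), (10, id=12), (20, id=8), (23, id=9) …. Take first 2.

closed | 1 ; open | 6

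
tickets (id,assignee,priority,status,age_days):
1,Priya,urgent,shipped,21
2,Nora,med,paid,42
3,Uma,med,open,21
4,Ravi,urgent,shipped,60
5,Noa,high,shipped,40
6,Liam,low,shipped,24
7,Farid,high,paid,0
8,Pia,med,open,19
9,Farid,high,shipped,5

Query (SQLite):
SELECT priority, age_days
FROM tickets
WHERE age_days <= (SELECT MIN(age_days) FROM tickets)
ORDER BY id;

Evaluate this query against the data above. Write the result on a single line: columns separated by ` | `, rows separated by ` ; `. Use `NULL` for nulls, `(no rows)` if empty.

Scalar subquery: MIN(age_days) over all tickets rows = 0.
Keep rows where age_days <= that value.

high | 0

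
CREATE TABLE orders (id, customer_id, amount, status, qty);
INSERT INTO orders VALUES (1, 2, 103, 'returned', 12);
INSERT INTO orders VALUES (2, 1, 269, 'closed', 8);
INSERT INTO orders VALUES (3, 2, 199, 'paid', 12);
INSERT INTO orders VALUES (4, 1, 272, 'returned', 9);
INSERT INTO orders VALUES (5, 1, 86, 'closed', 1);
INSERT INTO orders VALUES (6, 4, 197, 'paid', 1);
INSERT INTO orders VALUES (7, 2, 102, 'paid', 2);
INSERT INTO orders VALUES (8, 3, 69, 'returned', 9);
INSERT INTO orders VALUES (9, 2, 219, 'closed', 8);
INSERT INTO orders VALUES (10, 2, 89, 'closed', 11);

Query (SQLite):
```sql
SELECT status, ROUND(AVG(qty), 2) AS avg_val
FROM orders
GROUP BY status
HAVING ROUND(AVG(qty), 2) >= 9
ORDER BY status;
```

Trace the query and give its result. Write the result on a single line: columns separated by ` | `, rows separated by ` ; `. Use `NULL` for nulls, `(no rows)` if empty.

returned | 10

Partition orders by status; compute ROUND(AVG(qty), 2) within each group.
HAVING: keep groups where ROUND(AVG(qty), 2) >= 9.
  closed: ids {2, 5, 9, 10} → ROUND(AVG(qty), 2)=7
  paid: ids {3, 6, 7} → ROUND(AVG(qty), 2)=5
  returned: ids {1, 4, 8} → ROUND(AVG(qty), 2)=10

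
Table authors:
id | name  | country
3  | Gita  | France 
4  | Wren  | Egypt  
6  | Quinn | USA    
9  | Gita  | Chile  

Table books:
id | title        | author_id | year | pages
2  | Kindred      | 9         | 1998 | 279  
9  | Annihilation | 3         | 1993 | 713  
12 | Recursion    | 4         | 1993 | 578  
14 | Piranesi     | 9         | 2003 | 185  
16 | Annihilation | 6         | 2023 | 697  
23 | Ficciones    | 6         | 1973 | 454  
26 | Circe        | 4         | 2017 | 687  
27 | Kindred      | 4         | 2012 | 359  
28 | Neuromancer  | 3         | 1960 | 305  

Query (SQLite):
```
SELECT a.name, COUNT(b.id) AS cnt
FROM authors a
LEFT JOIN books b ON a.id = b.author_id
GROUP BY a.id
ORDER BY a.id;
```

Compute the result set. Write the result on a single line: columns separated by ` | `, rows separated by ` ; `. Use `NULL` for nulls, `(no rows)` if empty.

LEFT JOIN keeps every authors row; unmatched ones get NULL for books columns.
Group by authors.id and compute COUNT(b.id). COUNT(col) of an all-NULL group is 0.
  3: ids {9, 28} → COUNT(b.id)=2
  4: ids {12, 26, 27} → COUNT(b.id)=3
  6: ids {16, 23} → COUNT(b.id)=2
  9: ids {2, 14} → COUNT(b.id)=2

Gita | 2 ; Wren | 3 ; Quinn | 2 ; Gita | 2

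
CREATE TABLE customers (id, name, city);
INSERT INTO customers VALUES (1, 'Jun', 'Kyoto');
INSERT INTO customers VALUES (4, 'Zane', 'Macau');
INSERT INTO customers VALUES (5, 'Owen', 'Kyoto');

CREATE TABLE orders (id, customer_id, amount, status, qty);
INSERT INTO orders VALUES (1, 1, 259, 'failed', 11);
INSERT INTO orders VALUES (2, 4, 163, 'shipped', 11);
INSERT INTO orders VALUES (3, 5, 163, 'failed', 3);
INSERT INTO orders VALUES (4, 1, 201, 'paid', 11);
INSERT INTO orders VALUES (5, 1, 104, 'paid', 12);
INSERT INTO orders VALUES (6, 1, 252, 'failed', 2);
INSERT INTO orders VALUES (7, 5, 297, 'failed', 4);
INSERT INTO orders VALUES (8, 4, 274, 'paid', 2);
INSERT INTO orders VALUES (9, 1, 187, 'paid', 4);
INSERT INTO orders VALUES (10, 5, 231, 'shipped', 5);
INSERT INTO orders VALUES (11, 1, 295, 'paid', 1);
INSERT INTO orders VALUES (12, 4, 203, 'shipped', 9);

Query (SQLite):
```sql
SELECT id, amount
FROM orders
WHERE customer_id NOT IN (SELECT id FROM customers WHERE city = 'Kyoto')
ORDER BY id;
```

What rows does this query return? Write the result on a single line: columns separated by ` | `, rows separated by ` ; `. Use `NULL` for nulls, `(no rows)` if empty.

2 | 163 ; 8 | 274 ; 12 | 203

Inner query: customers.id where city = 'Kyoto'.
Outer: keep orders rows whose customer_id is not in that set.
Inner query → {1, 5}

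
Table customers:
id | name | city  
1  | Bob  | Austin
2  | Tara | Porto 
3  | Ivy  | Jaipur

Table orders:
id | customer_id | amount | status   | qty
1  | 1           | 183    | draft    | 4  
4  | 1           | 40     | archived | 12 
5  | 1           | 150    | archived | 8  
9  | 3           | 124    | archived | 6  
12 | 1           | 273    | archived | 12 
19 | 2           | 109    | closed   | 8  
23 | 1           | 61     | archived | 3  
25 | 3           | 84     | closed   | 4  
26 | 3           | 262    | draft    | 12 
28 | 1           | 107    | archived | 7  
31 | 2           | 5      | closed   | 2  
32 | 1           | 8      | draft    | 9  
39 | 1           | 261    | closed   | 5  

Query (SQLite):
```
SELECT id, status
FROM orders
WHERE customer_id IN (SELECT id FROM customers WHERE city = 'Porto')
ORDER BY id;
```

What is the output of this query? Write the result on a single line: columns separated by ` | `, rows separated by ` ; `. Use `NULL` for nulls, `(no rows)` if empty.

19 | closed ; 31 | closed

Inner query: customers.id where city = 'Porto'.
Outer: keep orders rows whose customer_id is in that set.
Inner query → {2}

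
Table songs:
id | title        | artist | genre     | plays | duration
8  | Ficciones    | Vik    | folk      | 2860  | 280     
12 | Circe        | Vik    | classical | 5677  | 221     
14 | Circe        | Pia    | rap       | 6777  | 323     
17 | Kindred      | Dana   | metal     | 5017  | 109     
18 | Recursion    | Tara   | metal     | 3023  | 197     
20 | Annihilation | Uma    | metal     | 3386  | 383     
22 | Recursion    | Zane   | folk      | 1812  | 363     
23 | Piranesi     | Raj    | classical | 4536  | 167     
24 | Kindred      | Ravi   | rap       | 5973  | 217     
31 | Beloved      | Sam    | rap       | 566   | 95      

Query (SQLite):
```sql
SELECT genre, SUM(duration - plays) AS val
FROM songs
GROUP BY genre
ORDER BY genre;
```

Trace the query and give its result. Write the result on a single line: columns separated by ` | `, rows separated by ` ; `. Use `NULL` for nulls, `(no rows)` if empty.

For each row compute duration - plays.
Group by genre; take SUM of the expression per group.
  classical: ids {12, 23} → SUM(duration - plays)=-9825
  folk: ids {8, 22} → SUM(duration - plays)=-4029
  metal: ids {17, 18, 20} → SUM(duration - plays)=-10737
  rap: ids {14, 24, 31} → SUM(duration - plays)=-12681

classical | -9825 ; folk | -4029 ; metal | -10737 ; rap | -12681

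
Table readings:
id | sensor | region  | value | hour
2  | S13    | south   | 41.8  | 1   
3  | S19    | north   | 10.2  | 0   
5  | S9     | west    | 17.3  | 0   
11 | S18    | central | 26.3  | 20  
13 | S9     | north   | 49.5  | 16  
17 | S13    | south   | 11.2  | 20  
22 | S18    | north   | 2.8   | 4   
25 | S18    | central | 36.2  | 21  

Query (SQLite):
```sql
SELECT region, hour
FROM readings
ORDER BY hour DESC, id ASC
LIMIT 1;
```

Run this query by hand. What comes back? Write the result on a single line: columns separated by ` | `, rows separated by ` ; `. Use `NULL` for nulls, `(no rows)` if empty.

Sort by hour desc, tiebreak id asc: (21, id=25), (20, id=11), (20, id=17), (16, id=13) …. Take first 1.

central | 21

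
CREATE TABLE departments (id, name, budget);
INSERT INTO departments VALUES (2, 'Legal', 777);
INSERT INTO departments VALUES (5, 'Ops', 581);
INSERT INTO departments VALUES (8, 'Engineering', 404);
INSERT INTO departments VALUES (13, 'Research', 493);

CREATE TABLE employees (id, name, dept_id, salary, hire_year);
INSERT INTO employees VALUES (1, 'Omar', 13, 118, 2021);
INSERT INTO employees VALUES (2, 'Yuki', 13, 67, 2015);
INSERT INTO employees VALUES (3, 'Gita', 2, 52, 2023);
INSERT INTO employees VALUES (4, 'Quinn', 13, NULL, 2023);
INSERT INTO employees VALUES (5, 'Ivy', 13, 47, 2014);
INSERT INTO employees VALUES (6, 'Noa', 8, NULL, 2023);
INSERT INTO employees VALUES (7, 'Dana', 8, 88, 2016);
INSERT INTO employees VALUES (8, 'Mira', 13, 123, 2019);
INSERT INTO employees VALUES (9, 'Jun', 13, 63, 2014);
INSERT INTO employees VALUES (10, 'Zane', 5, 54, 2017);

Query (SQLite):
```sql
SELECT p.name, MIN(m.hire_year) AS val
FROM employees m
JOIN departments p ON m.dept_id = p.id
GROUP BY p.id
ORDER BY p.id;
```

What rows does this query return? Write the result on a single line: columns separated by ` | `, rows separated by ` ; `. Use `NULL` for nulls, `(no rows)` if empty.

Join each employees row to its departments via dept_id.
Group joined rows by departments.id; compute MIN(m.hire_year) per group.
  2: ids {3} → MIN(m.hire_year)=2023
  5: ids {10} → MIN(m.hire_year)=2017
  8: ids {6, 7} → MIN(m.hire_year)=2016
  13: ids {1, 2, 4, 5, 8, 9} → MIN(m.hire_year)=2014

Legal | 2023 ; Ops | 2017 ; Engineering | 2016 ; Research | 2014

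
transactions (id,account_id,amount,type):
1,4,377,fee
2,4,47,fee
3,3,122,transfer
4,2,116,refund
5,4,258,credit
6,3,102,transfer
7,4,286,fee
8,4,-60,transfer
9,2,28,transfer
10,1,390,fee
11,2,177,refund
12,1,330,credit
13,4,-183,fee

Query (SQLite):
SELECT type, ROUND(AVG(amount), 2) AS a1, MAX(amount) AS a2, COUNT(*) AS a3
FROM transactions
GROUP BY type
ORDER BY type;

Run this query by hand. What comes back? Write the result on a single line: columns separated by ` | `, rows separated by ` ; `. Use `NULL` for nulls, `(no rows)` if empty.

credit | 294 | 330 | 2 ; fee | 183.4 | 390 | 5 ; refund | 146.5 | 177 | 2 ; transfer | 48 | 122 | 4

Group transactions by type.
Per group compute: ROUND(AVG(amount), 2), MAX(amount), COUNT(*).
  credit: ids {5, 12} → ROUND(AVG(amount), 2)=294, MAX(amount)=330, COUNT(*)=2
  fee: ids {1, 2, 7, 10, 13} → ROUND(AVG(amount), 2)=183.4, MAX(amount)=390, COUNT(*)=5
  refund: ids {4, 11} → ROUND(AVG(amount), 2)=146.5, MAX(amount)=177, COUNT(*)=2
  transfer: ids {3, 6, 8, 9} → ROUND(AVG(amount), 2)=48, MAX(amount)=122, COUNT(*)=4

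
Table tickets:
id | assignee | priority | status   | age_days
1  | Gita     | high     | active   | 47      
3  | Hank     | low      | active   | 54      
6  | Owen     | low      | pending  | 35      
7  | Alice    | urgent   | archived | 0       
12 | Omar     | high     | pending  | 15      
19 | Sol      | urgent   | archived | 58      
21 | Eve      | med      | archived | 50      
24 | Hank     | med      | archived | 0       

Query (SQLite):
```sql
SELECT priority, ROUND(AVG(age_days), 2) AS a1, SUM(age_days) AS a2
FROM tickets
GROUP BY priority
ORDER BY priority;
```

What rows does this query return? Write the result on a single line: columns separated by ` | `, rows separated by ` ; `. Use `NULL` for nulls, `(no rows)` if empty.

Group tickets by priority.
Per group compute: ROUND(AVG(age_days), 2), SUM(age_days).
  high: ids {1, 12} → ROUND(AVG(age_days), 2)=31, SUM(age_days)=62
  low: ids {3, 6} → ROUND(AVG(age_days), 2)=44.5, SUM(age_days)=89
  med: ids {21, 24} → ROUND(AVG(age_days), 2)=25, SUM(age_days)=50
  urgent: ids {7, 19} → ROUND(AVG(age_days), 2)=29, SUM(age_days)=58

high | 31 | 62 ; low | 44.5 | 89 ; med | 25 | 50 ; urgent | 29 | 58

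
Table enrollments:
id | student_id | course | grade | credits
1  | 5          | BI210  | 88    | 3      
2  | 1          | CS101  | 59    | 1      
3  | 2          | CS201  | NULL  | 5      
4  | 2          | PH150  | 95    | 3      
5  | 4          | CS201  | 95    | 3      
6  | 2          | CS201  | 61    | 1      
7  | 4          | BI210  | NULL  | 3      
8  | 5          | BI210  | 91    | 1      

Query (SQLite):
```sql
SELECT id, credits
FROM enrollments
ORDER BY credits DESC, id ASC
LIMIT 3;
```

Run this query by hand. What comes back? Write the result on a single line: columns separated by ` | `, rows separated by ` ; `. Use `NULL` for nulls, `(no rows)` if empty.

Sort by credits desc, tiebreak id asc: (5, id=3), (3, id=1), (3, id=4), (3, id=5), (3, id=7), (1, id=2) …. Take first 3.

3 | 5 ; 1 | 3 ; 4 | 3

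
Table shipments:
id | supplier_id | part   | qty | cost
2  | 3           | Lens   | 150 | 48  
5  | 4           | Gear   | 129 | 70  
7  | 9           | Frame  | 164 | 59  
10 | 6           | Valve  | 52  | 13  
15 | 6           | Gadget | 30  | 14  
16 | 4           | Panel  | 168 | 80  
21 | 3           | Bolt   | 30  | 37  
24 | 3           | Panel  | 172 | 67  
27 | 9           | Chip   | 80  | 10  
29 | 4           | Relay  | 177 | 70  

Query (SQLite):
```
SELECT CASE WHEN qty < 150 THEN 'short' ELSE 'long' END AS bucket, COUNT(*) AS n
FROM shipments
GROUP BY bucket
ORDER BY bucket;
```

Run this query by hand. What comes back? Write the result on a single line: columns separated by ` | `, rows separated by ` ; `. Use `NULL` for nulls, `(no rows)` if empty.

long | 5 ; short | 5

Bucket rows by qty < 150 → 'short' else 'long'; count each bucket.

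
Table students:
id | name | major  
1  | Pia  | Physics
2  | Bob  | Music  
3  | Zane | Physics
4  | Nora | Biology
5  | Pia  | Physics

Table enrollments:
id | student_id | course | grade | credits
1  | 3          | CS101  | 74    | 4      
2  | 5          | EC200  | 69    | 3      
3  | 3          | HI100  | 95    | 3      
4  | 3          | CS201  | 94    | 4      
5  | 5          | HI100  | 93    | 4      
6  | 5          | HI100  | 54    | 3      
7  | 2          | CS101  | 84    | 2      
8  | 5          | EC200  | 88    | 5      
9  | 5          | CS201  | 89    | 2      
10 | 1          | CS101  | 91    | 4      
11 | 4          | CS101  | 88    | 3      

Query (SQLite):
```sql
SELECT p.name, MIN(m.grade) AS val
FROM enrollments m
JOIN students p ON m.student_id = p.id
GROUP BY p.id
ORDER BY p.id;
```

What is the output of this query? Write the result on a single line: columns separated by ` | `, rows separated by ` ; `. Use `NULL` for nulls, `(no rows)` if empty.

Join each enrollments row to its students via student_id.
Group joined rows by students.id; compute MIN(m.grade) per group.
  1: ids {10} → MIN(m.grade)=91
  2: ids {7} → MIN(m.grade)=84
  3: ids {1, 3, 4} → MIN(m.grade)=74
  4: ids {11} → MIN(m.grade)=88
  5: ids {2, 5, 6, 8, 9} → MIN(m.grade)=54

Pia | 91 ; Bob | 84 ; Zane | 74 ; Nora | 88 ; Pia | 54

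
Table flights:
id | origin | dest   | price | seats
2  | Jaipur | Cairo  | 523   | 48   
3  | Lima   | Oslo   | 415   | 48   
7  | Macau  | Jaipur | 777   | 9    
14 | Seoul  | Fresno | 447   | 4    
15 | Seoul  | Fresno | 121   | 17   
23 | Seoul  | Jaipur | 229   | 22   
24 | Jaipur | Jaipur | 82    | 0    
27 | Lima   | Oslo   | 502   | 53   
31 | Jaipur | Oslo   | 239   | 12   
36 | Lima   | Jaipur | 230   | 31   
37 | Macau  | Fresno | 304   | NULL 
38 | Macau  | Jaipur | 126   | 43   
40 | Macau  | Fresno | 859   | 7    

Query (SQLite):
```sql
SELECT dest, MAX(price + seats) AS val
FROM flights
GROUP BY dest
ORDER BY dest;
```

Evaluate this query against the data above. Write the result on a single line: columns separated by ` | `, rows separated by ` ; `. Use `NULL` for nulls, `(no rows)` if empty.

For each row compute price + seats.
Group by dest; take MAX of the expression per group.
  Cairo: ids {2} → MAX(price + seats)=571
  Fresno: ids {14, 15, 37, 40} → MAX(price + seats)=866
  Jaipur: ids {7, 23, 24, 36, 38} → MAX(price + seats)=786
  Oslo: ids {3, 27, 31} → MAX(price + seats)=555

Cairo | 571 ; Fresno | 866 ; Jaipur | 786 ; Oslo | 555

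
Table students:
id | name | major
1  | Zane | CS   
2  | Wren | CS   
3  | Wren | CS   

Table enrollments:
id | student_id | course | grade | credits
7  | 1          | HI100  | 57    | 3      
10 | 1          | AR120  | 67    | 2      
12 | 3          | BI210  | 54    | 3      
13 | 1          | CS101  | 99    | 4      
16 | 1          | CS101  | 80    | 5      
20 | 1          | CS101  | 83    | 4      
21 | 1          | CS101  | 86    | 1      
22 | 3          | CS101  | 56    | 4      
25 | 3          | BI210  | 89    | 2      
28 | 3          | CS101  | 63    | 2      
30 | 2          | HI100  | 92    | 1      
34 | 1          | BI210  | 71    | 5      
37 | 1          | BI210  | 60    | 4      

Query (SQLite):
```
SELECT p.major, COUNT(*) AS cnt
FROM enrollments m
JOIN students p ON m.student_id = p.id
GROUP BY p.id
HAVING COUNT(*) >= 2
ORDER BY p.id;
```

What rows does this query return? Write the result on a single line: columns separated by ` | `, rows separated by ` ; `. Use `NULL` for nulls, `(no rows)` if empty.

Join each enrollments row to its students via student_id.
Group joined rows by students.id; compute COUNT(*) per group.
HAVING: keep groups with count ≥ 2.
  1: ids {7, 10, 13, 16, 20, 21, 34, 37} → COUNT(*)=8
  2: ids {30} → COUNT(*)=1
  3: ids {12, 22, 25, 28} → COUNT(*)=4

CS | 8 ; CS | 4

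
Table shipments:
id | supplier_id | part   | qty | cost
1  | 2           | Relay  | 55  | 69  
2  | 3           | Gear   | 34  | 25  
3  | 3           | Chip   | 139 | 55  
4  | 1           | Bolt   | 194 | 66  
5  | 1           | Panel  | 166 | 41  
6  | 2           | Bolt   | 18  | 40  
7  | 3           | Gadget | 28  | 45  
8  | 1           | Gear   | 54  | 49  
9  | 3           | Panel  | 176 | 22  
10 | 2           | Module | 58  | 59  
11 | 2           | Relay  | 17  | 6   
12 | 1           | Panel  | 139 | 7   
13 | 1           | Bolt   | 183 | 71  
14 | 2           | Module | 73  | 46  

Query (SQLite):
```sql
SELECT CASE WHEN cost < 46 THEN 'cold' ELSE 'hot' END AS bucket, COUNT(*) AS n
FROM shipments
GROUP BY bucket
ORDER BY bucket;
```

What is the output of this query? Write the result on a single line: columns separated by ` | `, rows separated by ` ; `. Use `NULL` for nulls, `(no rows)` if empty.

Bucket rows by cost < 46 → 'cold' else 'hot'; count each bucket.

cold | 7 ; hot | 7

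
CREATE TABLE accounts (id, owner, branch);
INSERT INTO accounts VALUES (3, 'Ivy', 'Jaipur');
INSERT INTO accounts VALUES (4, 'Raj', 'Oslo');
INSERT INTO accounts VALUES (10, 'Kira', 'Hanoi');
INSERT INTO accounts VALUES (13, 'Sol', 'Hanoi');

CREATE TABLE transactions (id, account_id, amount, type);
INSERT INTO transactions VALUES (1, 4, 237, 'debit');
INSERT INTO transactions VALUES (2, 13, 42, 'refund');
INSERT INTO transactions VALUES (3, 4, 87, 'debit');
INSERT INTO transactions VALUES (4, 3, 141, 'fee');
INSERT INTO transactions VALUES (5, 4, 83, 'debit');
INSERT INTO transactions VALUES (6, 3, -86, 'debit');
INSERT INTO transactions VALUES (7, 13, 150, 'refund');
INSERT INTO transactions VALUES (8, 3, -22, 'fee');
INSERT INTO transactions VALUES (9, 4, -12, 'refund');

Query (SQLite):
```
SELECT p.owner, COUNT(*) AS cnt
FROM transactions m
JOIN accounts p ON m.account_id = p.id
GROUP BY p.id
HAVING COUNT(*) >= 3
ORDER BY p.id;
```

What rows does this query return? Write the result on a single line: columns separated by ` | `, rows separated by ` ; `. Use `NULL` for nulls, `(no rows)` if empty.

Ivy | 3 ; Raj | 4

Join each transactions row to its accounts via account_id.
Group joined rows by accounts.id; compute COUNT(*) per group.
HAVING: keep groups with count ≥ 3.
  3: ids {4, 6, 8} → COUNT(*)=3
  4: ids {1, 3, 5, 9} → COUNT(*)=4
  13: ids {2, 7} → COUNT(*)=2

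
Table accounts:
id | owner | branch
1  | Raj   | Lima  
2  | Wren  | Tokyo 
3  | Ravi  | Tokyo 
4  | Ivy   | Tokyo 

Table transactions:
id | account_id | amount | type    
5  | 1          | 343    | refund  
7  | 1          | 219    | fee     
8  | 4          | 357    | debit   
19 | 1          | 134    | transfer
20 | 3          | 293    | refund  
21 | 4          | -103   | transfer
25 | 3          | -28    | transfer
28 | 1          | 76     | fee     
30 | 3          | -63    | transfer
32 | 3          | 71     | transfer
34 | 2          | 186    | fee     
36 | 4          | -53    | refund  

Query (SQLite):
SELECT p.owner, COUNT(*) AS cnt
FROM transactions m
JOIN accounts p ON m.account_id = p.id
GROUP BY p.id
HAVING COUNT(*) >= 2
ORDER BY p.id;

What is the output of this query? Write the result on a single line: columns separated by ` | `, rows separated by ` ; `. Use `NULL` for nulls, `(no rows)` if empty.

Join each transactions row to its accounts via account_id.
Group joined rows by accounts.id; compute COUNT(*) per group.
HAVING: keep groups with count ≥ 2.
  1: ids {5, 7, 19, 28} → COUNT(*)=4
  2: ids {34} → COUNT(*)=1
  3: ids {20, 25, 30, 32} → COUNT(*)=4
  4: ids {8, 21, 36} → COUNT(*)=3

Raj | 4 ; Ravi | 4 ; Ivy | 3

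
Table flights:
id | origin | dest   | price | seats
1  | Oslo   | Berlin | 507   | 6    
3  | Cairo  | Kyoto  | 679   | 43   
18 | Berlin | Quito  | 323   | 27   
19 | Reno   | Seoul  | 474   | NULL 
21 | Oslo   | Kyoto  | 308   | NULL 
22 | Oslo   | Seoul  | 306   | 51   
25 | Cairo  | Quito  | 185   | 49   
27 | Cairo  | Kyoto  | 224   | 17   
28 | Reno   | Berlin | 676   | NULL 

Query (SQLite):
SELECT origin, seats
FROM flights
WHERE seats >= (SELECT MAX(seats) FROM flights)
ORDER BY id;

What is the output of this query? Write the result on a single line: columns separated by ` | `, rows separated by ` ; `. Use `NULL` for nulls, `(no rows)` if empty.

Scalar subquery: MAX(seats) over all flights rows = 51.
Keep rows where seats >= that value.

Oslo | 51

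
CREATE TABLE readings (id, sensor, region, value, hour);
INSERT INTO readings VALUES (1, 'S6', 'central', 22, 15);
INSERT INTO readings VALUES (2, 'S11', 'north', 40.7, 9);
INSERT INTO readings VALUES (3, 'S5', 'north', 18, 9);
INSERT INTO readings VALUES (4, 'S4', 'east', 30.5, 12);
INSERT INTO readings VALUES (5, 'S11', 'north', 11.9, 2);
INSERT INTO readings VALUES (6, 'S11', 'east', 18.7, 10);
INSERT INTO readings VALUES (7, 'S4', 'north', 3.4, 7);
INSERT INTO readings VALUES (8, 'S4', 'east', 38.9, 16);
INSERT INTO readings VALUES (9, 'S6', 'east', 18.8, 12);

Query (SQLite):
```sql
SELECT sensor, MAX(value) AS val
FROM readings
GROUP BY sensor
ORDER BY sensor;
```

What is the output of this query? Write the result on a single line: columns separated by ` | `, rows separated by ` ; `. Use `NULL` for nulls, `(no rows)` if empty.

S11 | 40.7 ; S4 | 38.9 ; S5 | 18 ; S6 | 22

Partition readings by sensor; compute MAX(value) within each group.
  S11: ids {2, 5, 6} → MAX(value)=40.7
  S4: ids {4, 7, 8} → MAX(value)=38.9
  S5: ids {3} → MAX(value)=18
  S6: ids {1, 9} → MAX(value)=22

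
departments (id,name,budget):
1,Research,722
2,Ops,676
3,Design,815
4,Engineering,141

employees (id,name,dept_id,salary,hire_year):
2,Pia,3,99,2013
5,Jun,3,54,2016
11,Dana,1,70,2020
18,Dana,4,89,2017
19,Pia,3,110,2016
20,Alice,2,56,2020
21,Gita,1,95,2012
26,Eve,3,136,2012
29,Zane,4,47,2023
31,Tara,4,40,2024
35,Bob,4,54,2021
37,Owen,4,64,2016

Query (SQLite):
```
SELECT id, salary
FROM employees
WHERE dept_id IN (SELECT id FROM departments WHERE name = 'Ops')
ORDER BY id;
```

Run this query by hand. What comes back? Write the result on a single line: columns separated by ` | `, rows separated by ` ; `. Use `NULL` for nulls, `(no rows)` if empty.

20 | 56

Inner query: departments.id where name = 'Ops'.
Outer: keep employees rows whose dept_id is in that set.
Inner query → {2}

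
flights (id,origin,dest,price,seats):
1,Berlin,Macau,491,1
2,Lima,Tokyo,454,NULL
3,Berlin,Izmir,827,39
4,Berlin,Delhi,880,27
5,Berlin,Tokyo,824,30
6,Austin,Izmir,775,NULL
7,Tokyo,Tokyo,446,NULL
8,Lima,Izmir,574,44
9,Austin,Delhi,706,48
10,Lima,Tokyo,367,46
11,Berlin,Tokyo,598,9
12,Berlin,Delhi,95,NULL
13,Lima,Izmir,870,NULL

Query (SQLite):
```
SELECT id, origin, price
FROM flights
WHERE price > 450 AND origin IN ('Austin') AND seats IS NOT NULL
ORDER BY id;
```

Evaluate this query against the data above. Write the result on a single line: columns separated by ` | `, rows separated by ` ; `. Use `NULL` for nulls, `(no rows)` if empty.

price > 450: ids {1, 2, 3, 4, 5, 6, 8, 9, 11, 13}
origin IN ('Austin'): ids {6, 9}
seats IS NOT NULL: ids {1, 3, 4, 5, 8, 9, 10, 11}
Combine with AND.

9 | Austin | 706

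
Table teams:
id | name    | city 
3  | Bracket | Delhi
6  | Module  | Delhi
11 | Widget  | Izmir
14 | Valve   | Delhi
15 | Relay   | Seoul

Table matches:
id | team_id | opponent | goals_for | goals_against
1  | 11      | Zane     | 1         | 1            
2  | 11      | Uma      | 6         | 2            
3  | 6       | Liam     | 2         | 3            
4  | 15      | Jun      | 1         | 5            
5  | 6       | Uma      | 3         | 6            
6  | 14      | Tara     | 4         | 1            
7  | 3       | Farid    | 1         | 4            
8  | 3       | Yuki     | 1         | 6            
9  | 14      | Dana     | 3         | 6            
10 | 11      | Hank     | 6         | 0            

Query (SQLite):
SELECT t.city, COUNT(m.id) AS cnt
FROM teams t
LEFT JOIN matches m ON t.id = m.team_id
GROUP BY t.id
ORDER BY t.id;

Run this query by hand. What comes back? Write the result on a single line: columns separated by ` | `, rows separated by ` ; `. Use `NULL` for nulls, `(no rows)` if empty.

Delhi | 2 ; Delhi | 2 ; Izmir | 3 ; Delhi | 2 ; Seoul | 1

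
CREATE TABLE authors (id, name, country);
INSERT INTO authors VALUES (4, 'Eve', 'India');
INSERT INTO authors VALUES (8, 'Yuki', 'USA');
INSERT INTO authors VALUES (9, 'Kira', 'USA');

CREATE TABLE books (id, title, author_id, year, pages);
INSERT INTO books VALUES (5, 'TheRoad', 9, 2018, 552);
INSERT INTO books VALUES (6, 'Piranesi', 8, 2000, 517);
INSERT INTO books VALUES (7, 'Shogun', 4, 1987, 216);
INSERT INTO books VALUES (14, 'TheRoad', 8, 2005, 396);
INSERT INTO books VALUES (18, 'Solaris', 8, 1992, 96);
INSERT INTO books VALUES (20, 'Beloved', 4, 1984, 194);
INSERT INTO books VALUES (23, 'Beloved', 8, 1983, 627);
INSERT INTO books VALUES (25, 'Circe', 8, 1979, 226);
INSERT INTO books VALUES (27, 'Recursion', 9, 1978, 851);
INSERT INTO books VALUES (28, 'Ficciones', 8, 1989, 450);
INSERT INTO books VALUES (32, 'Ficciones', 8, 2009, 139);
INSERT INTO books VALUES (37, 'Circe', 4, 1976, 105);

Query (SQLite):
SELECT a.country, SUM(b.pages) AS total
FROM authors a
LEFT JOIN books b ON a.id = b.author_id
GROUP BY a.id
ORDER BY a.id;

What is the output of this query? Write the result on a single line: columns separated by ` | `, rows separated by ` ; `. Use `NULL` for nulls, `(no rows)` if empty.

India | 515 ; USA | 2451 ; USA | 1403

LEFT JOIN keeps every authors row; unmatched ones get NULL for books columns.
Group by authors.id and compute SUM(b.pages). SUM over an all-NULL group is NULL.
  4: ids {7, 20, 37} → SUM(b.pages)=515
  8: ids {6, 14, 18, 23, 25, 28, 32} → SUM(b.pages)=2451
  9: ids {5, 27} → SUM(b.pages)=1403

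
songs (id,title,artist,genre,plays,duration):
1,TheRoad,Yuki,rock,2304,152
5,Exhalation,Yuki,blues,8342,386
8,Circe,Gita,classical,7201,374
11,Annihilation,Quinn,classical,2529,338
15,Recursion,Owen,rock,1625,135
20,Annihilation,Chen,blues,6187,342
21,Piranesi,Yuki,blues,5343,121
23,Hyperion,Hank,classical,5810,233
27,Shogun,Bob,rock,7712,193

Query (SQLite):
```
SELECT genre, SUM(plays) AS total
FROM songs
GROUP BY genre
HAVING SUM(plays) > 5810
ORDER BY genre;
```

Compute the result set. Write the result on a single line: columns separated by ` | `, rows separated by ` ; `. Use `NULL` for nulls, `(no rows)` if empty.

Partition songs by genre; compute SUM(plays) within each group.
HAVING: keep groups where SUM(plays) > 5810.
  blues: ids {5, 20, 21} → SUM(plays)=19872
  classical: ids {8, 11, 23} → SUM(plays)=15540
  rock: ids {1, 15, 27} → SUM(plays)=11641

blues | 19872 ; classical | 15540 ; rock | 11641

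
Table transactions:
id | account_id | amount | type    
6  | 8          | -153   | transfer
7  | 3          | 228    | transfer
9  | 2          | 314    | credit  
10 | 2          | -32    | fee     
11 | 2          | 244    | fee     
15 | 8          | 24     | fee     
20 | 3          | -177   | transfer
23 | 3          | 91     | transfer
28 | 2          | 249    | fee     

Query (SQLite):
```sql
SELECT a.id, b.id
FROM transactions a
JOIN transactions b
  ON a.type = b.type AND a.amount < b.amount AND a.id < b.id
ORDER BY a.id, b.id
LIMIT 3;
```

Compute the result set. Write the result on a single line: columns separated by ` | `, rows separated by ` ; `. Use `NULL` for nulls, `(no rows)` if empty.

6 | 7 ; 6 | 23 ; 10 | 11

Pairs (a,b) with same type, a.amount < b.amount, a.id < b.id.
type groups: credit:{9} fee:{10,11,15,28} transfer:{6,7,20,23}
Ordered by (a.id, b.id); first 3.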